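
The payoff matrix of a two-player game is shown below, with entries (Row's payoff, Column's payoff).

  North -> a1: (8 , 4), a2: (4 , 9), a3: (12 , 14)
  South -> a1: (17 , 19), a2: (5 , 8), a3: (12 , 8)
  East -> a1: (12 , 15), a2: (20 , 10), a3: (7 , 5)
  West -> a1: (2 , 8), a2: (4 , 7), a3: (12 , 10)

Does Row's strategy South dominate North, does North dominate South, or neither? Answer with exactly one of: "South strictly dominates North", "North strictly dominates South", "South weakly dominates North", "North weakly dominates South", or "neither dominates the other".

Compare South to North across each choice by Column: a1: 17>8, a2: 5>4, a3: 12=12.
South is at least as good everywhere and strictly better somewhere (tied only at a3), so South weakly but not strictly dominates North.

South weakly dominates North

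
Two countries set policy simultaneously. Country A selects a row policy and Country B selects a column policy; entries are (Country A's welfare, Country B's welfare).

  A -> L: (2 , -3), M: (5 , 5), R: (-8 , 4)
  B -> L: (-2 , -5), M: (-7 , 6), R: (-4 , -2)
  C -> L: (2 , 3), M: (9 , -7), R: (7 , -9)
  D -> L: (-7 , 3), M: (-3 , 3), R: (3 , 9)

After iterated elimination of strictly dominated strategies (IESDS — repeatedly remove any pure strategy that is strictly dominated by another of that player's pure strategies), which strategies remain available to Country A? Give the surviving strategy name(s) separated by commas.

Country A's strategy B is strictly dominated by C (L: 2>-2, M: 9>-7, R: 7>-4) and is removed.
Row D is eliminated: C beats it against every remaining column (L: 2>-7, M: 9>-3, R: 7>3).
For Country B, M strictly dominates R on the remaining rows (A: 5>4, C: -7>-9); eliminate R.
Among the remaining strategies, none is strictly dominated by another pure strategy of the same player, so the elimination stops.
Surviving strategies — Country A: {A, C}; Country B: {L, M}.

A, C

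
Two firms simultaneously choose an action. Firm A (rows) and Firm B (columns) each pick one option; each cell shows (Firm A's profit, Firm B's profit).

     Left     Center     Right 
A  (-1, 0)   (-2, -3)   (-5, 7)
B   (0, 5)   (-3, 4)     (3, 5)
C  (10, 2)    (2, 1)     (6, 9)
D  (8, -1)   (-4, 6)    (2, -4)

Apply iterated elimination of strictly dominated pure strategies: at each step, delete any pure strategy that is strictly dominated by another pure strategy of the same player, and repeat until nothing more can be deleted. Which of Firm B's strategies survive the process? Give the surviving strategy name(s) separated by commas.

For Firm A, C strictly dominates A on the remaining columns (Left: 10>-1, Center: 2>-2, Right: 6>-5); eliminate A.
For Firm A, C strictly dominates B on the remaining columns (Left: 10>0, Center: 2>-3, Right: 6>3); eliminate B.
For Firm A, C strictly dominates D on the remaining columns (Left: 10>8, Center: 2>-4, Right: 6>2); eliminate D.
For Firm B, Right strictly dominates Left on the remaining rows (C: 9>2); eliminate Left.
Firm B's strategy Center is strictly dominated by Right (C: 9>1) and is removed.
Among the remaining strategies, none is strictly dominated by another pure strategy of the same player, so the elimination stops.
Surviving strategies — Firm A: {C}; Firm B: {Right}.

Right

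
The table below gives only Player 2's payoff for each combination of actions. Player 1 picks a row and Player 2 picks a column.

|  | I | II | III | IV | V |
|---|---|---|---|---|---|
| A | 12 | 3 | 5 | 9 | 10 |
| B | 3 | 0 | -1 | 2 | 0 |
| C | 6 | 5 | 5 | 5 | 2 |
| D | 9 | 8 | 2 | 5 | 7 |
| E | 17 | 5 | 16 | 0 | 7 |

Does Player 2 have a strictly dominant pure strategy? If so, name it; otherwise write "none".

I vs II: A: 12>3, B: 3>0, C: 6>5, D: 9>8, E: 17>5.
I vs III: A: 12>5, B: 3>-1, C: 6>5, D: 9>2, E: 17>16.
I vs IV: A: 12>9, B: 3>2, C: 6>5, D: 9>5, E: 17>0.
I vs V: A: 12>10, B: 3>0, C: 6>2, D: 9>7, E: 17>7.
I strictly beats every other strategy against every opponent action, so it is strictly dominant.

I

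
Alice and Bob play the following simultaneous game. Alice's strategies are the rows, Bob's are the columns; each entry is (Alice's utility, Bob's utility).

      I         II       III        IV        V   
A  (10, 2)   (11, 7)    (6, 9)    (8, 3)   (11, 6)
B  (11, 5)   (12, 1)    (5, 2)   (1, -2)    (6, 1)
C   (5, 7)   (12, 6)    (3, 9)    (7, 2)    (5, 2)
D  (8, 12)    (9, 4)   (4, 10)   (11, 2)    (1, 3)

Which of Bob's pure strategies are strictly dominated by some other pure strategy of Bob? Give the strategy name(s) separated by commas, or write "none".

I: no other strategy beats it everywhere (II at B (5>1); III at B (5>2); IV at B (5>-2); V at B (5>1)).
II is strictly dominated by III (A: 9>7, B: 2>1, C: 9>6, D: 10>4).
III: no other strategy beats it everywhere (I at A (9>2); II at A (9>7); IV at A (9>3); V at A (9>6)).
IV is strictly dominated by II (A: 7>3, B: 1>-2, C: 6>2, D: 4>2).
V is strictly dominated by III (A: 9>6, B: 2>1, C: 9>2, D: 10>3).

II, IV, V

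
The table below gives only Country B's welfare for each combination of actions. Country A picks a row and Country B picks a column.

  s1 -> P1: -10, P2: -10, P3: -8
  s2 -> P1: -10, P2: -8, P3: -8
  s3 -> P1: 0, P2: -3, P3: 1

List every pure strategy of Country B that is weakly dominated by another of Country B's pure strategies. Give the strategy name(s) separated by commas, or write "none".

P3 weakly dominates P1 — s1: -8>-10, s2: -8>-10, s3: 1>0.
P2 is weakly dominated by P3 (s1: -8>-10, s2: -8=-8, s3: 1>-3).
Nothing dominates P3: P1 at s1 (-8>-10); P2 at s1 (-8>-10).

P1, P2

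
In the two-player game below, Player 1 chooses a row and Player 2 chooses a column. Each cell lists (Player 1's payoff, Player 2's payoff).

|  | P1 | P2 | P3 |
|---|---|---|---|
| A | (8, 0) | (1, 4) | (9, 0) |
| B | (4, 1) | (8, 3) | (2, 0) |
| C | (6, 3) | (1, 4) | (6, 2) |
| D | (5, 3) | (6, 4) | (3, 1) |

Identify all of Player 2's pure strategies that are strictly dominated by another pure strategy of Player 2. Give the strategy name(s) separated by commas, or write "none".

P1, P3

P1: dominated, since P2 does at least as well everywhere (A: 4>0, B: 3>1, C: 4>3, D: 4>3).
P2 is not dominated — it holds its own against P1 at A (4>0); P3 at A (4>0).
P3 is strictly dominated by P2 (A: 4>0, B: 3>0, C: 4>2, D: 4>1).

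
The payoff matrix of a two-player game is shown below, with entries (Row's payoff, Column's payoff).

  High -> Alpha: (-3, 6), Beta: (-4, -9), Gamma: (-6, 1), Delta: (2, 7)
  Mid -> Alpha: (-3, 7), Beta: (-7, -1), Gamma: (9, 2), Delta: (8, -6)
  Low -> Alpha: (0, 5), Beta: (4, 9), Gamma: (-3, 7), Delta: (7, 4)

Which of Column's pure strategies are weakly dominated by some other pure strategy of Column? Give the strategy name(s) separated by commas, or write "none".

Alpha is not dominated — it holds its own against Beta at High (6>-9); Gamma at High (6>1); Delta at Mid (7>-6).
Nothing dominates Beta: Alpha at Low (9>5); Gamma at Low (9>7); Delta at Mid (-1>-6).
Gamma is not dominated — it holds its own against Alpha at Low (7>5); Beta at High (1>-9); Delta at Mid (2>-6).
Delta: no other strategy beats it everywhere (Alpha at High (7>6); Beta at High (7>-9); Gamma at High (7>1)).

none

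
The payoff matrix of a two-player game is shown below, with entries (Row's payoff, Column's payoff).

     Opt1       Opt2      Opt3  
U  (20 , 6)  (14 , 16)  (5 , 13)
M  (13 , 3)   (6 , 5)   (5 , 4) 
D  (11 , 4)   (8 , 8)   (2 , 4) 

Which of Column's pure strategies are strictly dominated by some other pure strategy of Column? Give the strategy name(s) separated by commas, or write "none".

Opt1, Opt3

Opt1: dominated, since Opt2 does at least as well everywhere (U: 16>6, M: 5>3, D: 8>4).
Nothing dominates Opt2: Opt1 at U (16>6); Opt3 at U (16>13).
Opt3 is strictly dominated by Opt2 (U: 16>13, M: 5>4, D: 8>4).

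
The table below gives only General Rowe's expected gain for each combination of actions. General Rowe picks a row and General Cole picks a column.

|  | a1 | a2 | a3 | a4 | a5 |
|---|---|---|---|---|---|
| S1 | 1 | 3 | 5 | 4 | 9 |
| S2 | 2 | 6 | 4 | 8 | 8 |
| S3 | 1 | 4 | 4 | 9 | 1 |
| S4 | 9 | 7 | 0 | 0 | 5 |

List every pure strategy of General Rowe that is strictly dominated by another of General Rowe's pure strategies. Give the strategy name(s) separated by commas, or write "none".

none

Nothing dominates S1: S2 at a3 (5>4); S3 at a1 (1=1); S4 at a3 (5>0).
Nothing dominates S2: S1 at a1 (2>1); S3 at a1 (2>1); S4 at a3 (4>0).
Nothing dominates S3: S1 at a1 (1=1); S2 at a3 (4=4); S4 at a3 (4>0).
S4: no other strategy beats it everywhere (S1 at a1 (9>1); S2 at a1 (9>2); S3 at a1 (9>1)).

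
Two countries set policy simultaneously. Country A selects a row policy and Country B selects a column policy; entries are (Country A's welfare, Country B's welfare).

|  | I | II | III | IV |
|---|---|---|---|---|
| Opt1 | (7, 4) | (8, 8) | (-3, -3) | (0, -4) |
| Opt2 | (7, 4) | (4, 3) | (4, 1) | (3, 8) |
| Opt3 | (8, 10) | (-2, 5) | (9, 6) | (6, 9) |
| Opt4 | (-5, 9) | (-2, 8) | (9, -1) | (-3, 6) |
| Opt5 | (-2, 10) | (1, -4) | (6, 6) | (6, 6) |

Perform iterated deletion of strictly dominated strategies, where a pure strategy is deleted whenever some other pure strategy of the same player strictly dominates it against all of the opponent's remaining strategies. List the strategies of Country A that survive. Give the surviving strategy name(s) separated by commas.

Opt1, Opt2, Opt3, Opt5

Country B's strategy III is strictly dominated by I (Opt1: 4>-3, Opt2: 4>1, Opt3: 10>6, Opt4: 9>-1, Opt5: 10>6) and is removed.
Country A's strategy Opt4 is strictly dominated by Opt1 (I: 7>-5, II: 8>-2, IV: 0>-3) and is removed.
Among the remaining strategies, none is strictly dominated by another pure strategy of the same player, so the elimination stops.
Surviving strategies — Country A: {Opt1, Opt2, Opt3, Opt5}; Country B: {I, II, IV}.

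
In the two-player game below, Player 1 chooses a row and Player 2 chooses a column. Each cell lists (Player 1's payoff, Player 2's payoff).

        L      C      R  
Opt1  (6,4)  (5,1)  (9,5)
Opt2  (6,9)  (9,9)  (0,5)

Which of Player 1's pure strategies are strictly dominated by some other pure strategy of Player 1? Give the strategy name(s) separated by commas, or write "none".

Nothing dominates Opt1: Opt2 at L (6=6).
Opt2 is not dominated — it holds its own against Opt1 at L (6=6).

none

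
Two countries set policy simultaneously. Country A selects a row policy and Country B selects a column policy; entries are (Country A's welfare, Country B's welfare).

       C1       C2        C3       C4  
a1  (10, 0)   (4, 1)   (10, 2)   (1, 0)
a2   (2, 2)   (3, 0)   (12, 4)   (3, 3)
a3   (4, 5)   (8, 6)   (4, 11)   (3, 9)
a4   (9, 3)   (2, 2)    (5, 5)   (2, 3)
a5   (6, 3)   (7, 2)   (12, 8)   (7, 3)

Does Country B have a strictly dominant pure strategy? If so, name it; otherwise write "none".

C3

C3 vs C1: a1: 2>0, a2: 4>2, a3: 11>5, a4: 5>3, a5: 8>3.
C3 vs C2: a1: 2>1, a2: 4>0, a3: 11>6, a4: 5>2, a5: 8>2.
C3 vs C4: a1: 2>0, a2: 4>3, a3: 11>9, a4: 5>3, a5: 8>3.
C3 strictly beats every other strategy against every opponent action, so it is strictly dominant.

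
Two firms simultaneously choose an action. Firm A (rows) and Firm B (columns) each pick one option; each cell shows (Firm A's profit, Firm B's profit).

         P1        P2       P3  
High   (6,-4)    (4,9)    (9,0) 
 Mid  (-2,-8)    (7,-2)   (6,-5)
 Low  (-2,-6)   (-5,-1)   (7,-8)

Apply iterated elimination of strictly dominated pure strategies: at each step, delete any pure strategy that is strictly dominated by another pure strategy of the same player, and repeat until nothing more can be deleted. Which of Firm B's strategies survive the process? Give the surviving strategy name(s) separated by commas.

Firm A's strategy Low is strictly dominated by High (P1: 6>-2, P2: 4>-5, P3: 9>7) and is removed.
For Firm B, P2 strictly dominates P1 on the remaining rows (High: 9>-4, Mid: -2>-8); eliminate P1.
For Firm B, P2 strictly dominates P3 on the remaining rows (High: 9>0, Mid: -2>-5); eliminate P3.
Firm A's strategy High is strictly dominated by Mid (P2: 7>4) and is removed.
Among the remaining strategies, none is strictly dominated by another pure strategy of the same player, so the elimination stops.
Surviving strategies — Firm A: {Mid}; Firm B: {P2}.

P2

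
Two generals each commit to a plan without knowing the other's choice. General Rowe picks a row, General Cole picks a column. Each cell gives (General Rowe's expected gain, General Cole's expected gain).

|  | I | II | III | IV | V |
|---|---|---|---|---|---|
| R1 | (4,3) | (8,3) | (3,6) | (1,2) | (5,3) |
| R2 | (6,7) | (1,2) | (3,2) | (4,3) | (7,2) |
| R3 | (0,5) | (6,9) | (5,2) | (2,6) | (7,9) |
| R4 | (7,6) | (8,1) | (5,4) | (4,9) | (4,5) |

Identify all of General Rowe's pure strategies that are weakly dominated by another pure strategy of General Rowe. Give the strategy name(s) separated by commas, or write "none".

none

R1 is not dominated — it holds its own against R2 at II (8>1); R3 at I (4>0); R4 at V (5>4).
R2: no other strategy beats it everywhere (R1 at I (6>4); R3 at I (6>0); R4 at V (7>4)).
Nothing dominates R3: R1 at III (5>3); R2 at II (6>1); R4 at V (7>4).
R4: no other strategy beats it everywhere (R1 at I (7>4); R2 at I (7>6); R3 at I (7>0)).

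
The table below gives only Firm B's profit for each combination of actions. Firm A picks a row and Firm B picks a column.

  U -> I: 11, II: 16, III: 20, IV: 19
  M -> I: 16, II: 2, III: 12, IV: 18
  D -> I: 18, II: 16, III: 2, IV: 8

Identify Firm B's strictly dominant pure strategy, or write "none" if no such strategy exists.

I fails to dominate II at U (11<16).
II fails to dominate I at M (2<16).
III fails to dominate I at M (12<16).
IV fails to dominate I at D (8<18).
No single strategy dominates all the others.

none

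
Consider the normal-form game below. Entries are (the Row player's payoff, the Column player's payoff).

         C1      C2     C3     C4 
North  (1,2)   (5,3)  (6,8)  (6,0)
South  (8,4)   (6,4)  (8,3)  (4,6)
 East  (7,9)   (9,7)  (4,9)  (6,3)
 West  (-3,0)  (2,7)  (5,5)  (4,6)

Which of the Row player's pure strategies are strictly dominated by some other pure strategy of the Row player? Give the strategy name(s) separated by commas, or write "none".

North is not dominated — it holds its own against South at C4 (6>4); East at C3 (6>4); West at C1 (1>-3).
Nothing dominates South: North at C1 (8>1); East at C1 (8>7); West at C1 (8>-3).
Nothing dominates East: North at C1 (7>1); South at C2 (9>6); West at C1 (7>-3).
North strictly dominates West — C1: 1>-3, C2: 5>2, C3: 6>5, C4: 6>4.

West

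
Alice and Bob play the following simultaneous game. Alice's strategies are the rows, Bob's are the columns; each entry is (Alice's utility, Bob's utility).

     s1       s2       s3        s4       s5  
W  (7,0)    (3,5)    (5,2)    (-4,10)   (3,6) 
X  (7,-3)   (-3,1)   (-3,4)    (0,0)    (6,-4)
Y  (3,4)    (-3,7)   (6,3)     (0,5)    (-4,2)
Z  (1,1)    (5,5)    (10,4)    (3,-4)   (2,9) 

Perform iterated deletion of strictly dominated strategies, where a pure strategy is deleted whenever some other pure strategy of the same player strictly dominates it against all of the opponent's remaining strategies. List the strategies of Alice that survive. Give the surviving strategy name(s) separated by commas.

Bob's strategy s1 is strictly dominated by s2 (W: 5>0, X: 1>-3, Y: 7>4, Z: 5>1) and is removed.
Alice's strategy Y is strictly dominated by Z (s2: 5>-3, s3: 10>6, s4: 3>0, s5: 2>-4) and is removed.
Among the remaining strategies, none is strictly dominated by another pure strategy of the same player, so the elimination stops.
Surviving strategies — Alice: {W, X, Z}; Bob: {s2, s3, s4, s5}.

W, X, Z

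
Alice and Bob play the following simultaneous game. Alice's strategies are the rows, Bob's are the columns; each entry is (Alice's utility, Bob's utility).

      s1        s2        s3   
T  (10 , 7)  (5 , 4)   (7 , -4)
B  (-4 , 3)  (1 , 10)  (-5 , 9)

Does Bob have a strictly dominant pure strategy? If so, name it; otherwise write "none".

s1 fails to dominate s2 at B (3<10).
s2 fails to dominate s1 at T (4<7).
s3 fails to dominate s1 at T (-4<7).
No single strategy dominates all the others.

none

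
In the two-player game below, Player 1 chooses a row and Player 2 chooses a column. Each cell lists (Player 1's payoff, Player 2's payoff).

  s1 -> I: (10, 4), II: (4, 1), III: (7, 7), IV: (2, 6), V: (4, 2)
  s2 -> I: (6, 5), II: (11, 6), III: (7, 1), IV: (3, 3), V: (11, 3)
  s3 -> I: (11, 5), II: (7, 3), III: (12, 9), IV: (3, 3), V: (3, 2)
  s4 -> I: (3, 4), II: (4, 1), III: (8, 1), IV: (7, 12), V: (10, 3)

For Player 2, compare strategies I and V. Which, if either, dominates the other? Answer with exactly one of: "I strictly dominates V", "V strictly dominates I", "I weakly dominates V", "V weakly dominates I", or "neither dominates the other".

I strictly dominates V

I's payoffs vs V's, by Player 1's action — s1: 4>2, s2: 5>3, s3: 5>2, s4: 4>3.
Every comparison favours I, so I strictly dominates V.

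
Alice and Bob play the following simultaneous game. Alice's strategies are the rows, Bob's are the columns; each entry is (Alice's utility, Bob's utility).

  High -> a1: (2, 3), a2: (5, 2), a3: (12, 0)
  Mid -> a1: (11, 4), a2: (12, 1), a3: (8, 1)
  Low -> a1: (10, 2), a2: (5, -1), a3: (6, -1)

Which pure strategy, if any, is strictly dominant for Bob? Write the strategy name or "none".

a1 vs a2: High: 3>2, Mid: 4>1, Low: 2>-1.
a1 vs a3: High: 3>0, Mid: 4>1, Low: 2>-1.
a1 strictly beats every other strategy against every opponent action, so it is strictly dominant.

a1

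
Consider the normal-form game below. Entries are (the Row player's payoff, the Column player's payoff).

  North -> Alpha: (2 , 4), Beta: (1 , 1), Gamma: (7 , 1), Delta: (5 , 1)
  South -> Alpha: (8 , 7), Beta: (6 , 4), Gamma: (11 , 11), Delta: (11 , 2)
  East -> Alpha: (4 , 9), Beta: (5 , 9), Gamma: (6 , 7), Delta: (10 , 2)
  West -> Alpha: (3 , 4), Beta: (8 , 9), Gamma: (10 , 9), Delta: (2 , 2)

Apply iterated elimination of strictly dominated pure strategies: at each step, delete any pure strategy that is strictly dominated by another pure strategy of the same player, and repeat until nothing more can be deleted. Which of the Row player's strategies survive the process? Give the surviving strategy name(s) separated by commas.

South, West

For the Row player, South strictly dominates North on the remaining columns (Alpha: 8>2, Beta: 6>1, Gamma: 11>7, Delta: 11>5); eliminate North.
Row East is eliminated: South beats it against every remaining column (Alpha: 8>4, Beta: 6>5, Gamma: 11>6, Delta: 11>10).
Column Alpha is eliminated: Gamma beats it against every remaining row (South: 11>7, West: 9>4).
The Column player's strategy Delta is strictly dominated by Beta (South: 4>2, West: 9>2) and is removed.
Among the remaining strategies, none is strictly dominated by another pure strategy of the same player, so the elimination stops.
Surviving strategies — the Row player: {South, West}; the Column player: {Beta, Gamma}.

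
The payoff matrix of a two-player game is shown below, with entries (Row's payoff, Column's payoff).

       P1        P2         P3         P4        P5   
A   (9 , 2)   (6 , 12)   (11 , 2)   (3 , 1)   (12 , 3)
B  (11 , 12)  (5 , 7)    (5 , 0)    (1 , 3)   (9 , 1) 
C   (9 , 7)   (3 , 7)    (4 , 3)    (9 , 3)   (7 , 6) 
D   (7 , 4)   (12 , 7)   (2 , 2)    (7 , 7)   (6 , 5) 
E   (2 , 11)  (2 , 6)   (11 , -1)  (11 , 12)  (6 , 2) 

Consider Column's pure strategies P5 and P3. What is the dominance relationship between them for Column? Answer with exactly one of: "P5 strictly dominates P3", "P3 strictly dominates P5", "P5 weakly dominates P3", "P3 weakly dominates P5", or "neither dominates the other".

P5 strictly dominates P3

P5's payoffs vs P3's, by Row's action — A: 3>2, B: 1>0, C: 6>3, D: 5>2, E: 2>-1.
P5 gives a strictly higher payoff against every action of Row, so P5 strictly dominates P3.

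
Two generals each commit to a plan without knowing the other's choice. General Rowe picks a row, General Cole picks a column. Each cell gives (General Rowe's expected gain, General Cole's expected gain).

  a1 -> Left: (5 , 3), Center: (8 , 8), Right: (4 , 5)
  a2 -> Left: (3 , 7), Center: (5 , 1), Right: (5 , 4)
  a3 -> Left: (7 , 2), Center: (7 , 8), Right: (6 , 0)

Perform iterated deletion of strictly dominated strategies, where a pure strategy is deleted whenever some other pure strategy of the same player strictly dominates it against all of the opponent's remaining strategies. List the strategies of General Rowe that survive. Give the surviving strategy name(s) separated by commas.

For General Rowe, a3 strictly dominates a2 on the remaining columns (Left: 7>3, Center: 7>5, Right: 6>5); eliminate a2.
General Cole's strategy Left is strictly dominated by Center (a1: 8>3, a3: 8>2) and is removed.
For General Cole, Center strictly dominates Right on the remaining rows (a1: 8>5, a3: 8>0); eliminate Right.
Row a3 is eliminated: a1 beats it against every remaining column (Center: 8>7).
Among the remaining strategies, none is strictly dominated by another pure strategy of the same player, so the elimination stops.
Surviving strategies — General Rowe: {a1}; General Cole: {Center}.

a1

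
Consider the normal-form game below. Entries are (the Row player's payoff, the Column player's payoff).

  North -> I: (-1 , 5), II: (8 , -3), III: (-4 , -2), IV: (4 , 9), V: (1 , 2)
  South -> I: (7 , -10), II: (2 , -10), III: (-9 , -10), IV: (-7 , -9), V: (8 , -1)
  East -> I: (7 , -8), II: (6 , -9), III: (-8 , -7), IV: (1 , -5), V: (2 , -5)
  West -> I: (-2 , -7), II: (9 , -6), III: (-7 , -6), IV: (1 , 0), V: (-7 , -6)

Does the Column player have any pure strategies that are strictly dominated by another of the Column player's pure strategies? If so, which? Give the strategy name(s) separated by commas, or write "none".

I is strictly dominated by IV (North: 9>5, South: -9>-10, East: -5>-8, West: 0>-7).
II: dominated, since IV does at least as well everywhere (North: 9>-3, South: -9>-10, East: -5>-9, West: 0>-6).
IV strictly dominates III — North: 9>-2, South: -9>-10, East: -5>-7, West: 0>-6.
IV is not dominated — it holds its own against I at North (9>5); II at North (9>-3); III at North (9>-2); V at North (9>2).
V is not dominated — it holds its own against I at South (-1>-10); II at North (2>-3); III at North (2>-2); IV at South (-1>-9).

I, II, III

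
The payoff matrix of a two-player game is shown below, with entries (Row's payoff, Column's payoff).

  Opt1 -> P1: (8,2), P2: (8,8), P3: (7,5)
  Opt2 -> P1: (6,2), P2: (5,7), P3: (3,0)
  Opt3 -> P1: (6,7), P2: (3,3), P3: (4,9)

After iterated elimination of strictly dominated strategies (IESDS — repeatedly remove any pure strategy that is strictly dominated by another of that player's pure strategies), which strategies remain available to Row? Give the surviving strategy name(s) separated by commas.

Row's strategy Opt2 is strictly dominated by Opt1 (P1: 8>6, P2: 8>5, P3: 7>3) and is removed.
For Row, Opt1 strictly dominates Opt3 on the remaining columns (P1: 8>6, P2: 8>3, P3: 7>4); eliminate Opt3.
Column's strategy P1 is strictly dominated by P2 (Opt1: 8>2) and is removed.
Column's strategy P3 is strictly dominated by P2 (Opt1: 8>5) and is removed.
Among the remaining strategies, none is strictly dominated by another pure strategy of the same player, so the elimination stops.
Surviving strategies — Row: {Opt1}; Column: {P2}.

Opt1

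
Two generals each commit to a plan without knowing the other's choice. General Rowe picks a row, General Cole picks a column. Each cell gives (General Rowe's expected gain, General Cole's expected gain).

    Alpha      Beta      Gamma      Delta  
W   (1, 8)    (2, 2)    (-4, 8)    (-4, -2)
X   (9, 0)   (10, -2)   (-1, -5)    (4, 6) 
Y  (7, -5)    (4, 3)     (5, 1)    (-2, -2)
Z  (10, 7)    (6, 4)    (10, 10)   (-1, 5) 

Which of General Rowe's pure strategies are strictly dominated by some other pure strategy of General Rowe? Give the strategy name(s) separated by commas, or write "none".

W, Y

W: dominated, since X does at least as well everywhere (Alpha: 9>1, Beta: 10>2, Gamma: -1>-4, Delta: 4>-4).
X is not dominated — it holds its own against W at Alpha (9>1); Y at Alpha (9>7); Z at Beta (10>6).
Y is strictly dominated by Z (Alpha: 10>7, Beta: 6>4, Gamma: 10>5, Delta: -1>-2).
Z is not dominated — it holds its own against W at Alpha (10>1); X at Alpha (10>9); Y at Alpha (10>7).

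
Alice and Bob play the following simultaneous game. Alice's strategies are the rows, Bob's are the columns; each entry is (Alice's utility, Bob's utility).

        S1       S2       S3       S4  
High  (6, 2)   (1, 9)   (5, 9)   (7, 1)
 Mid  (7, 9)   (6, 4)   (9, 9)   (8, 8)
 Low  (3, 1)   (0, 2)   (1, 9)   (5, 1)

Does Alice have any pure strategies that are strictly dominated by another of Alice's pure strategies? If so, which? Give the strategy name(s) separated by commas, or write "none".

High, Low

Mid strictly dominates High — S1: 7>6, S2: 6>1, S3: 9>5, S4: 8>7.
Mid is not dominated — it holds its own against High at S1 (7>6); Low at S1 (7>3).
High strictly dominates Low — S1: 6>3, S2: 1>0, S3: 5>1, S4: 7>5.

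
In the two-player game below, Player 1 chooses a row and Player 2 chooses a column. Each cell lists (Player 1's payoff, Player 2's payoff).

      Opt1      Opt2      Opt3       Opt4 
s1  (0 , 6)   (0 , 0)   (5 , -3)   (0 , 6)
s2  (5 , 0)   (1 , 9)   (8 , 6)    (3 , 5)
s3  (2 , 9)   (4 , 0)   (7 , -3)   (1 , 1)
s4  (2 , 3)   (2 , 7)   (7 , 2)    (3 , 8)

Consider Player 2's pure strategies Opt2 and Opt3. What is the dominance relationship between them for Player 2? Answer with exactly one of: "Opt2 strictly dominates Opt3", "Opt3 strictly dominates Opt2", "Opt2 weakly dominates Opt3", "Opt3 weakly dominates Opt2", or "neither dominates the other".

Opt2 strictly dominates Opt3

Opt2's payoffs vs Opt3's, by Player 1's action — s1: 0>-3, s2: 9>6, s3: 0>-3, s4: 7>2.
Every comparison favours Opt2, so Opt2 strictly dominates Opt3.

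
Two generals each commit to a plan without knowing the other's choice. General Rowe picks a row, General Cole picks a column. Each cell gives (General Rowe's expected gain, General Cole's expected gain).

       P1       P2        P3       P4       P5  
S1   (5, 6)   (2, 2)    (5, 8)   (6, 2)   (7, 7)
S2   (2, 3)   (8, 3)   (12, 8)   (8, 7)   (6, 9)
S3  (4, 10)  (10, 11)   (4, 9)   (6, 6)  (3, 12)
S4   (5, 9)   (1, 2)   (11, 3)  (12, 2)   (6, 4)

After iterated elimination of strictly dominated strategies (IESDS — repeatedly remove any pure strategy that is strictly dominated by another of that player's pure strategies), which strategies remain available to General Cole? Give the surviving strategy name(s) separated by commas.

General Cole's strategy P2 is strictly dominated by P5 (S1: 7>2, S2: 9>3, S3: 12>11, S4: 4>2) and is removed.
Row S3 is eliminated: S4 beats it against every remaining column (P1: 5>4, P3: 11>4, P4: 12>6, P5: 6>3).
Column P4 is eliminated: P3 beats it against every remaining row (S1: 8>2, S2: 8>7, S4: 3>2).
Among the remaining strategies, none is strictly dominated by another pure strategy of the same player, so the elimination stops.
Surviving strategies — General Rowe: {S1, S2, S4}; General Cole: {P1, P3, P5}.

P1, P3, P5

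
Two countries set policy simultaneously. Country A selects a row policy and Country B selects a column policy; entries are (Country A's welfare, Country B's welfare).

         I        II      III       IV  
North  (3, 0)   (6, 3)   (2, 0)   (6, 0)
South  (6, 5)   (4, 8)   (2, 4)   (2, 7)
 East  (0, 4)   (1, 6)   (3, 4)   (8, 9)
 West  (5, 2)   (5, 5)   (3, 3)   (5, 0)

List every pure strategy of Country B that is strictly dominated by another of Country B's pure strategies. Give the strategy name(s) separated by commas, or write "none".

II strictly dominates I — North: 3>0, South: 8>5, East: 6>4, West: 5>2.
Nothing dominates II: I at North (3>0); III at North (3>0); IV at North (3>0).
III is strictly dominated by II (North: 3>0, South: 8>4, East: 6>4, West: 5>3).
IV: no other strategy beats it everywhere (I at North (0=0); II at East (9>6); III at North (0=0)).

I, III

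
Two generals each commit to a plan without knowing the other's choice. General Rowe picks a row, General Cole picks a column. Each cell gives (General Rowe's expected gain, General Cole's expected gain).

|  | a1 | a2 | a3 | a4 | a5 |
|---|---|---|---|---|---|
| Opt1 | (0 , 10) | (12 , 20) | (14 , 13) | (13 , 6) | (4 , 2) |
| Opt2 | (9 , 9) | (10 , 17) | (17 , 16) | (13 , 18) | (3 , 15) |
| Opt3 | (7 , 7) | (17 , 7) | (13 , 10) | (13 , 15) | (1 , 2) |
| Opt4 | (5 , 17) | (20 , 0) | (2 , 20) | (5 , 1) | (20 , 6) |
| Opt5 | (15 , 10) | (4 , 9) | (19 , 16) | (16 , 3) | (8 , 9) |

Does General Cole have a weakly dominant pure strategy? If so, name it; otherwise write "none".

none

a1 fails to dominate a2 at Opt1 (10<20).
a2 fails to dominate a1 at Opt4 (0<17).
a3 fails to dominate a2 at Opt1 (13<20).
a4 fails to dominate a1 at Opt1 (6<10).
a5 fails to dominate a1 at Opt1 (2<10).
No single strategy dominates all the others.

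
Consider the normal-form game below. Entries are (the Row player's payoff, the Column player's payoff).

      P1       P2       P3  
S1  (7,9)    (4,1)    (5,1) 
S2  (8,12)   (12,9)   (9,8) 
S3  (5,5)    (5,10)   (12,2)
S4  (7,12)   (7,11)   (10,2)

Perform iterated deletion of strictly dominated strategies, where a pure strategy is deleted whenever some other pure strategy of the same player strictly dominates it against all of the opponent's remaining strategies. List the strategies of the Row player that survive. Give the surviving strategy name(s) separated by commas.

S2

For the Row player, S2 strictly dominates S1 on the remaining columns (P1: 8>7, P2: 12>4, P3: 9>5); eliminate S1.
The Column player's strategy P3 is strictly dominated by P1 (S2: 12>8, S3: 5>2, S4: 12>2) and is removed.
Row S3 is eliminated: S2 beats it against every remaining column (P1: 8>5, P2: 12>5).
The Row player's strategy S4 is strictly dominated by S2 (P1: 8>7, P2: 12>7) and is removed.
The Column player's strategy P2 is strictly dominated by P1 (S2: 12>9) and is removed.
Among the remaining strategies, none is strictly dominated by another pure strategy of the same player, so the elimination stops.
Surviving strategies — the Row player: {S2}; the Column player: {P1}.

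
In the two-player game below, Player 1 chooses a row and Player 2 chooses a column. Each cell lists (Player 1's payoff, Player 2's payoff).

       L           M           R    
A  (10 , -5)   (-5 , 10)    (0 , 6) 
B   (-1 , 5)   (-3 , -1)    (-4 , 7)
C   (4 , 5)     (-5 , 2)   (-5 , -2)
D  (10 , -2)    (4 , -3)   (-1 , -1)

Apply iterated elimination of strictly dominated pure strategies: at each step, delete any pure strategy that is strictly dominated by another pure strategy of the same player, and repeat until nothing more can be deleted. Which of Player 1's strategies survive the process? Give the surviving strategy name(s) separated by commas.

For Player 1, D strictly dominates B on the remaining columns (L: 10>-1, M: 4>-3, R: -1>-4); eliminate B.
For Player 1, D strictly dominates C on the remaining columns (L: 10>4, M: 4>-5, R: -1>-5); eliminate C.
Column L is eliminated: R beats it against every remaining row (A: 6>-5, D: -1>-2).
Among the remaining strategies, none is strictly dominated by another pure strategy of the same player, so the elimination stops.
Surviving strategies — Player 1: {A, D}; Player 2: {M, R}.

A, D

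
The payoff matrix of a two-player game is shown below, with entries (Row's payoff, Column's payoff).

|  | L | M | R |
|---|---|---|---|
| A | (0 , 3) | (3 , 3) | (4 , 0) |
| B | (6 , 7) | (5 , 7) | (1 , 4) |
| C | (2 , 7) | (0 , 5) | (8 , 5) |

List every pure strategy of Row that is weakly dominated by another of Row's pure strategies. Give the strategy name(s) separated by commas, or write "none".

Nothing dominates A: B at R (4>1); C at M (3>0).
B is not dominated — it holds its own against A at L (6>0); C at L (6>2).
Nothing dominates C: A at L (2>0); B at R (8>1).

none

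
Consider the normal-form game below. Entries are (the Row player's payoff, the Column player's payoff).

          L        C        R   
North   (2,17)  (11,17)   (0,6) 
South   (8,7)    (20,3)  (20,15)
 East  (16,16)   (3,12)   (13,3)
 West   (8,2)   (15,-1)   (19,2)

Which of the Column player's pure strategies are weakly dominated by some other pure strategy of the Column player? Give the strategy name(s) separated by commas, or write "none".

C

L: no other strategy beats it everywhere (C at South (7>3); R at North (17>6)).
L weakly dominates C — North: 17=17, South: 7>3, East: 16>12, West: 2>-1.
R is not dominated — it holds its own against L at South (15>7); C at South (15>3).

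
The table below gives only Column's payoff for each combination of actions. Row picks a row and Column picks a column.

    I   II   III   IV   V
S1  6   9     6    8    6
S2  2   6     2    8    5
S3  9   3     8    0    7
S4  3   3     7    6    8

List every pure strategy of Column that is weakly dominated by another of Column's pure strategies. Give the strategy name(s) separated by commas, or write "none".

none

Nothing dominates I: II at S3 (9>3); III at S3 (9>8); IV at S3 (9>0); V at S3 (9>7).
II is not dominated — it holds its own against I at S1 (9>6); III at S1 (9>6); IV at S1 (9>8); V at S1 (9>6).
Nothing dominates III: I at S4 (7>3); II at S3 (8>3); IV at S3 (8>0); V at S3 (8>7).
IV is not dominated — it holds its own against I at S1 (8>6); II at S2 (8>6); III at S1 (8>6); V at S1 (8>6).
V is not dominated — it holds its own against I at S2 (5>2); II at S3 (7>3); III at S2 (5>2); IV at S3 (7>0).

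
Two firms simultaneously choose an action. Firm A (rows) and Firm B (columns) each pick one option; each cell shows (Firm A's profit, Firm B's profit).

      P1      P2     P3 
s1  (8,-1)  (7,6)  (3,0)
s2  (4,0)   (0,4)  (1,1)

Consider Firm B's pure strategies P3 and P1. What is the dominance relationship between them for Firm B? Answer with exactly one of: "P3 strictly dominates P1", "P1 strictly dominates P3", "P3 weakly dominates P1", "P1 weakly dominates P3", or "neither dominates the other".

Compare P3 to P1 across every action of Firm A: s1: 0>-1, s2: 1>0.
P3 gives a strictly higher payoff against every action of Firm A, so P3 strictly dominates P1.

P3 strictly dominates P1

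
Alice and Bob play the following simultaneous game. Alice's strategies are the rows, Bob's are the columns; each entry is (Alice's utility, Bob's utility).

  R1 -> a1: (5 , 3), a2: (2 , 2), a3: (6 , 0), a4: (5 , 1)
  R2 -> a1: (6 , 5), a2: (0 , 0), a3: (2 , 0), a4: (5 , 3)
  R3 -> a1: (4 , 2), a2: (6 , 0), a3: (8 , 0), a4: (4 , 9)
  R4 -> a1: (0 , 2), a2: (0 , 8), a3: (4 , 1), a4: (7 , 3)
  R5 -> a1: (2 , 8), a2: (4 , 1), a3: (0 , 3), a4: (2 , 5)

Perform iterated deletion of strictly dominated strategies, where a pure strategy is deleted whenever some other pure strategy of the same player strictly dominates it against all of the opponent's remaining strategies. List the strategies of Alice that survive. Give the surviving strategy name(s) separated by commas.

Row R5 is eliminated: R3 beats it against every remaining column (a1: 4>2, a2: 6>4, a3: 8>0, a4: 4>2).
Bob's strategy a3 is strictly dominated by a1 (R1: 3>0, R2: 5>0, R3: 2>0, R4: 2>1) and is removed.
Among the remaining strategies, none is strictly dominated by another pure strategy of the same player, so the elimination stops.
Surviving strategies — Alice: {R1, R2, R3, R4}; Bob: {a1, a2, a4}.

R1, R2, R3, R4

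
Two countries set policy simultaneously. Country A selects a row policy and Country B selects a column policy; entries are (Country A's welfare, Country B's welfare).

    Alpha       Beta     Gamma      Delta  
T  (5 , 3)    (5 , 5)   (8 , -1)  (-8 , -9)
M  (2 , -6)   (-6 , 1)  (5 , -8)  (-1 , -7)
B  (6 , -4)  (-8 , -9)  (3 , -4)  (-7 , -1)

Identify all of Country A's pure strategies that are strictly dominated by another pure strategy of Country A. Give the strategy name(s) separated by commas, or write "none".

none

Nothing dominates T: M at Alpha (5>2); B at Beta (5>-8).
M is not dominated — it holds its own against T at Delta (-1>-8); B at Beta (-6>-8).
Nothing dominates B: T at Alpha (6>5); M at Alpha (6>2).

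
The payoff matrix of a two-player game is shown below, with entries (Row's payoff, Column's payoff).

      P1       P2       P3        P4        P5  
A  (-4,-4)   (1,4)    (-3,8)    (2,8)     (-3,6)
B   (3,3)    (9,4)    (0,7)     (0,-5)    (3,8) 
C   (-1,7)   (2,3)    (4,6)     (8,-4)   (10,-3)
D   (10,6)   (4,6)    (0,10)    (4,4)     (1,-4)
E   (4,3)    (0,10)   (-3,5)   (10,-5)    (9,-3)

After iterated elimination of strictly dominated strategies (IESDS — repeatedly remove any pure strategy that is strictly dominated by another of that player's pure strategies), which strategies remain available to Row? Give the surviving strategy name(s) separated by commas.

B, C, D, E

Row's strategy A is strictly dominated by C (P1: -1>-4, P2: 2>1, P3: 4>-3, P4: 8>2, P5: 10>-3) and is removed.
For Column, P1 strictly dominates P4 on the remaining rows (B: 3>-5, C: 7>-4, D: 6>4, E: 3>-5); eliminate P4.
Among the remaining strategies, none is strictly dominated by another pure strategy of the same player, so the elimination stops.
Surviving strategies — Row: {B, C, D, E}; Column: {P1, P2, P3, P5}.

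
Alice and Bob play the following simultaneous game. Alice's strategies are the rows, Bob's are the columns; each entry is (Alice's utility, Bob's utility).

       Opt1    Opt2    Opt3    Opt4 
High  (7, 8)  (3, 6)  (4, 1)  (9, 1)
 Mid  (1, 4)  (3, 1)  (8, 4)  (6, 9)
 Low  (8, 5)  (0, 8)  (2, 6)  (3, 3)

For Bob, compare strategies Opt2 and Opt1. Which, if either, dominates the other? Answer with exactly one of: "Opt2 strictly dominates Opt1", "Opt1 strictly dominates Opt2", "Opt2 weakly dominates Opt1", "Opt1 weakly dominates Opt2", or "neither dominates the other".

Opt2's payoffs vs Opt1's, by Alice's action — High: 6<8, Mid: 1<4, Low: 8>5.
Opt2 does better at Low but worse at High, Mid; neither strategy dominates the other.

neither dominates the other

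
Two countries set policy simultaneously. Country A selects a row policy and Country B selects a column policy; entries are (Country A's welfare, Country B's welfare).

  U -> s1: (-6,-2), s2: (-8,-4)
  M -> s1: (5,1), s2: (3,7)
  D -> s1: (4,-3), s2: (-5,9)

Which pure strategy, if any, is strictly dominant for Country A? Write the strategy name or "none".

M vs U: s1: 5>-6, s2: 3>-8.
M vs D: s1: 5>4, s2: 3>-5.
M strictly beats every other strategy against every opponent action, so it is strictly dominant.

M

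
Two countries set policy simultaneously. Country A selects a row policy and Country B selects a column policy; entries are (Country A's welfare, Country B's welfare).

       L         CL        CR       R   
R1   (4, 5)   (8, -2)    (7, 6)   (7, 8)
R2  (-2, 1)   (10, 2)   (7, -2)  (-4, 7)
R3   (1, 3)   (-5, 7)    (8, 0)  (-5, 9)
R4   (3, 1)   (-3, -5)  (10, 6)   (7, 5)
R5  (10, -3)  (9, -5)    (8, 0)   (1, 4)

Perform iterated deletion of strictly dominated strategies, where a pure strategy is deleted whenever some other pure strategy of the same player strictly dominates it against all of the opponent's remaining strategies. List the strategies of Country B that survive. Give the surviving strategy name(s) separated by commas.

CR, R

Country A's strategy R3 is strictly dominated by R4 (L: 3>1, CL: -3>-5, CR: 10>8, R: 7>-5) and is removed.
Country B's strategy L is strictly dominated by R (R1: 8>5, R2: 7>1, R4: 5>1, R5: 4>-3) and is removed.
Column CL is eliminated: R beats it against every remaining row (R1: 8>-2, R2: 7>2, R4: 5>-5, R5: 4>-5).
For Country A, R4 strictly dominates R2 on the remaining columns (CR: 10>7, R: 7>-4); eliminate R2.
Row R5 is eliminated: R4 beats it against every remaining column (CR: 10>8, R: 7>1).
Among the remaining strategies, none is strictly dominated by another pure strategy of the same player, so the elimination stops.
Surviving strategies — Country A: {R1, R4}; Country B: {CR, R}.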